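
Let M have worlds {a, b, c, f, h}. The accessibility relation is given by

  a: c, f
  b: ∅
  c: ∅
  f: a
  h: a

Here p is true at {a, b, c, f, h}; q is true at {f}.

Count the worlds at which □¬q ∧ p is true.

4

a: □¬q is F, p is T. ✗
b: □¬q is T, p is T. ✓
c: □¬q is T, p is T. ✓
f: □¬q is T, p is T. ✓
h: □¬q is T, p is T. ✓
Satisfying worlds: {b, c, f, h}.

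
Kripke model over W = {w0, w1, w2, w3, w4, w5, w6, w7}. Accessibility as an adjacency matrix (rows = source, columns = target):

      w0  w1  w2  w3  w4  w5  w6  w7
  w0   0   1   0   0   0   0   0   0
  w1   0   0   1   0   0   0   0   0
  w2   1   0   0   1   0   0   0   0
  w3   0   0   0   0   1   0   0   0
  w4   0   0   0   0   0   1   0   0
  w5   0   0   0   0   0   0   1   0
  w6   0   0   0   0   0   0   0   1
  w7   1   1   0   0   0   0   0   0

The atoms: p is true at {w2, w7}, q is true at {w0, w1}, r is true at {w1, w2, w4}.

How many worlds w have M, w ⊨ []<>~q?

w0: successors {w1}; <>~q there: w1:T. ✓
w1: successors {w2}; <>~q there: w2:T. ✓
w2: successors {w0, w3}; <>~q there: w0:F, w3:T. ✗
w3: successors {w4}; <>~q there: w4:T. ✓
w4: successors {w5}; <>~q there: w5:T. ✓
w5: successors {w6}; <>~q there: w6:T. ✓
w6: successors {w7}; <>~q there: w7:F. ✗
w7: successors {w0, w1}; <>~q there: w0:F, w1:T. ✗
Satisfying worlds: {w0, w1, w3, w4, w5}.

5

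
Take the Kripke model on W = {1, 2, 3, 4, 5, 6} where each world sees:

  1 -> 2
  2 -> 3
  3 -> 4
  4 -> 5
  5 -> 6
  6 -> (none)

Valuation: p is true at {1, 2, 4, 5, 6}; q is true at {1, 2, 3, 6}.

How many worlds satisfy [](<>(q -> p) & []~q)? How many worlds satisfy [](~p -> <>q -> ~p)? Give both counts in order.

For [](<>(q -> p) & []~q):
1: successors {2}; <>(q -> p) & []~q there: 2:F. ✗
2: successors {3}; <>(q -> p) & []~q there: 3:T. ✓
3: successors {4}; <>(q -> p) & []~q there: 4:T. ✓
4: successors {5}; <>(q -> p) & []~q there: 5:F. ✗
5: successors {6}; <>(q -> p) & []~q there: 6:F. ✗
6: no successors, so [](<>(q -> p) & []~q) holds vacuously. ✓
— 3 worlds.
For [](~p -> <>q -> ~p):
1: successors {2}; ~p -> <>q -> ~p there: 2:T. ✓
2: successors {3}; ~p -> <>q -> ~p there: 3:T. ✓
3: successors {4}; ~p -> <>q -> ~p there: 4:T. ✓
4: successors {5}; ~p -> <>q -> ~p there: 5:T. ✓
5: successors {6}; ~p -> <>q -> ~p there: 6:T. ✓
6: no successors, so [](~p -> <>q -> ~p) holds vacuously. ✓
— 6 worlds.

3 and 6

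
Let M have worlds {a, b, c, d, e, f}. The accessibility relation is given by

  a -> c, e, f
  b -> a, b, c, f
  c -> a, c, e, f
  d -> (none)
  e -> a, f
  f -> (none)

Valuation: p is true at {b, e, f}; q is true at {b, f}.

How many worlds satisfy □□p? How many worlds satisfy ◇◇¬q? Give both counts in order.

For □□p:
a: successors {c, e, f}; □p there: c:F, e:F, f:T. ✗
b: successors {a, b, c, f}; □p there: a:F, b:F, c:F, f:T. ✗
c: successors {a, c, e, f}; □p there: a:F, c:F, e:F, f:T. ✗
d: no successors, so □□p holds vacuously. ✓
e: successors {a, f}; □p there: a:F, f:T. ✗
f: no successors, so □□p holds vacuously. ✓
— 2 worlds.
For ◇◇¬q:
a: successors {c, e, f}; ◇¬q there: c:T, e:T, f:F. ✓
b: successors {a, b, c, f}; ◇¬q there: a:T, b:T, c:T, f:F. ✓
c: successors {a, c, e, f}; ◇¬q there: a:T, c:T, e:T, f:F. ✓
d: no successors, so ◇◇¬q fails. ✗
e: successors {a, f}; ◇¬q there: a:T, f:F. ✓
f: no successors, so ◇◇¬q fails. ✗
— 4 worlds.

2 and 4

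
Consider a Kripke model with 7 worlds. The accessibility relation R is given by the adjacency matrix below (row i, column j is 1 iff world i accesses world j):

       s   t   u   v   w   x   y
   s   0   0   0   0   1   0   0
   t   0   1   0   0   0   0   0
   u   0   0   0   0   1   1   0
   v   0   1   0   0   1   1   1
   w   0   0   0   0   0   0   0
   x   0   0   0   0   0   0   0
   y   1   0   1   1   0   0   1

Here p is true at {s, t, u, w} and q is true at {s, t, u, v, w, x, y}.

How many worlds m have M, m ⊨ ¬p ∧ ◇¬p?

2

s: ¬p is F, ◇¬p is F. ✗
t: ¬p is F, ◇¬p is F. ✗
u: ¬p is F, ◇¬p is T. ✗
v: ¬p is T, ◇¬p is T. ✓
w: ¬p is F, ◇¬p is F. ✗
x: ¬p is T, ◇¬p is F. ✗
y: ¬p is T, ◇¬p is T. ✓
Satisfying worlds: {v, y}.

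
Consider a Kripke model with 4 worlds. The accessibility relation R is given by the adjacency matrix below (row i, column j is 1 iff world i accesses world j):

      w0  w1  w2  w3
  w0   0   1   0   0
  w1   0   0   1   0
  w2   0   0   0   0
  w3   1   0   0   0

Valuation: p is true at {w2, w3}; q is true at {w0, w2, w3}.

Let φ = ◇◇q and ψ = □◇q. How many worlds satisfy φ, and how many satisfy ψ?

For ◇◇q:
w0: successors {w1}; ◇q there: w1:T. ✓
w1: successors {w2}; ◇q there: w2:F. ✗
w2: no successors, so ◇◇q fails. ✗
w3: successors {w0}; ◇q there: w0:F. ✗
— 1 world.
For □◇q:
w0: successors {w1}; ◇q there: w1:T. ✓
w1: successors {w2}; ◇q there: w2:F. ✗
w2: no successors, so □◇q holds vacuously. ✓
w3: successors {w0}; ◇q there: w0:F. ✗
— 2 worlds.

1 and 2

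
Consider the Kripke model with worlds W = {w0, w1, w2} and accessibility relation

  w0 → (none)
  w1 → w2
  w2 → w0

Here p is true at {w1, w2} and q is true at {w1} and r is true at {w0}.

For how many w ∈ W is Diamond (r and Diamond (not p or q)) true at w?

w0: no successors, so Diamond (r and Diamond (not p or q)) fails. ✗
w1: successors {w2}; r and Diamond (not p or q) there: w2:F. ✗
w2: successors {w0}; r and Diamond (not p or q) there: w0:F. ✗
Satisfying worlds: ∅.

0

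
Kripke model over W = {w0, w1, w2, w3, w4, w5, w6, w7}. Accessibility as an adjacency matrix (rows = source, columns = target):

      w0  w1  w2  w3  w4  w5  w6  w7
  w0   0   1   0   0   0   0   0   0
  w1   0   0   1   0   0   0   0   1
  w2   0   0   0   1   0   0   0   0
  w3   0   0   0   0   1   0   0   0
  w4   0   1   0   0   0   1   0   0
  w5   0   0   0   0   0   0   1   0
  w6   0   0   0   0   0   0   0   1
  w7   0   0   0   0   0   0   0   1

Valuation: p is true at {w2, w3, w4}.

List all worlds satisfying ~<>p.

{w0, w4, w5, w6, w7}

w0: <>p is F. ✓
w1: <>p is T. ✗
w2: <>p is T. ✗
w3: <>p is T. ✗
w4: <>p is F. ✓
w5: <>p is F. ✓
w6: <>p is F. ✓
w7: <>p is F. ✓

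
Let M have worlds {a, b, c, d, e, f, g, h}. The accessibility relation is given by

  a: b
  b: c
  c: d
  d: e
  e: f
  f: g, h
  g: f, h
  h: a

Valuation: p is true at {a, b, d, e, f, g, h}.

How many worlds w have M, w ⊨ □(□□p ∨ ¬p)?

7

a: successors {b}; □□p ∨ ¬p there: b:T. ✓
b: successors {c}; □□p ∨ ¬p there: c:T. ✓
c: successors {d}; □□p ∨ ¬p there: d:T. ✓
d: successors {e}; □□p ∨ ¬p there: e:T. ✓
e: successors {f}; □□p ∨ ¬p there: f:T. ✓
f: successors {g, h}; □□p ∨ ¬p there: g:T, h:T. ✓
g: successors {f, h}; □□p ∨ ¬p there: f:T, h:T. ✓
h: successors {a}; □□p ∨ ¬p there: a:F. ✗
Satisfying worlds: {a, b, c, d, e, f, g}.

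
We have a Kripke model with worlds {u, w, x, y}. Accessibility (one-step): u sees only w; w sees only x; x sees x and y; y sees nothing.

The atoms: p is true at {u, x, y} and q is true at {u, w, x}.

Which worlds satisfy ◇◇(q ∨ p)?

u: successors {w}; ◇(q ∨ p) there: w:T. ✓
w: successors {x}; ◇(q ∨ p) there: x:T. ✓
x: successors {x, y}; ◇(q ∨ p) there: x:T, y:F. ✓
y: no successors, so ◇◇(q ∨ p) fails. ✗

{u, w, x}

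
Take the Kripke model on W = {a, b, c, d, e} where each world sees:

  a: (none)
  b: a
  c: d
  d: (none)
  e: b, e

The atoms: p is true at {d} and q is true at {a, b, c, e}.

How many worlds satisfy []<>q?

3

a: no successors, so []<>q holds vacuously. ✓
b: successors {a}; <>q there: a:F. ✗
c: successors {d}; <>q there: d:F. ✗
d: no successors, so []<>q holds vacuously. ✓
e: successors {b, e}; <>q there: b:T, e:T. ✓
Satisfying worlds: {a, d, e}.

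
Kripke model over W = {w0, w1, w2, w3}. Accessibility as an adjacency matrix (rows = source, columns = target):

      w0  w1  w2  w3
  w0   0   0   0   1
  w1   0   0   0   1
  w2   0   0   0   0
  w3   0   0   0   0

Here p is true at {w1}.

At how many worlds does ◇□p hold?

2

w0: successors {w3}; □p there: w3:T. ✓
w1: successors {w3}; □p there: w3:T. ✓
w2: no successors, so ◇□p fails. ✗
w3: no successors, so ◇□p fails. ✗
Satisfying worlds: {w0, w1}.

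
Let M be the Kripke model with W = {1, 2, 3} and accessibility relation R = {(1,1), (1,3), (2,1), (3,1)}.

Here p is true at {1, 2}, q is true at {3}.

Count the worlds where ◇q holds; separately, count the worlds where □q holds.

1 and 0

For ◇q:
1: successors {1, 3}; q there: 1:F, 3:T. ✓
2: successors {1}; q there: 1:F. ✗
3: successors {1}; q there: 1:F. ✗
— 1 world.
For □q:
1: successors {1, 3}; q there: 1:F, 3:T. ✗
2: successors {1}; q there: 1:F. ✗
3: successors {1}; q there: 1:F. ✗
— 0 worlds.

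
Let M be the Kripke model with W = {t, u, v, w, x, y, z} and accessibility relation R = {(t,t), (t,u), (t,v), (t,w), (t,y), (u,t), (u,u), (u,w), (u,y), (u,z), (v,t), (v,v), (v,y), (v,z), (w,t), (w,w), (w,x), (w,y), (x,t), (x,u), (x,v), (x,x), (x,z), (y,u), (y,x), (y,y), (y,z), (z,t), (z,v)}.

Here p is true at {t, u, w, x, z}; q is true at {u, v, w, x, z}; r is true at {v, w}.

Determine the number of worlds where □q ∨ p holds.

t: □q is F, p is T. ✓
u: □q is F, p is T. ✓
v: □q is F, p is F. ✗
w: □q is F, p is T. ✓
x: □q is F, p is T. ✓
y: □q is F, p is F. ✗
z: □q is F, p is T. ✓
Satisfying worlds: {t, u, w, x, z}.

5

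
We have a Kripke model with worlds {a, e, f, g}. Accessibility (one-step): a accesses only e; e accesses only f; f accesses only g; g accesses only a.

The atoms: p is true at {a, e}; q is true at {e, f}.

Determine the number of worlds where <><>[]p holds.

2

a: successors {e}; <>[]p there: e:F. ✗
e: successors {f}; <>[]p there: f:T. ✓
f: successors {g}; <>[]p there: g:T. ✓
g: successors {a}; <>[]p there: a:F. ✗
Satisfying worlds: {e, f}.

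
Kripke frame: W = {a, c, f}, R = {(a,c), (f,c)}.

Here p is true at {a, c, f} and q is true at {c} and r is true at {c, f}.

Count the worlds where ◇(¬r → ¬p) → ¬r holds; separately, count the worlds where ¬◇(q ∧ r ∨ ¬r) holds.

2 and 1

For ◇(¬r → ¬p) → ¬r:
a: ◇(¬r → ¬p) is T, ¬r is T. ✓
c: ◇(¬r → ¬p) is F, ¬r is F. ✓
f: ◇(¬r → ¬p) is T, ¬r is F. ✗
— 2 worlds.
For ¬◇(q ∧ r ∨ ¬r):
a: ◇(q ∧ r ∨ ¬r) is T. ✗
c: ◇(q ∧ r ∨ ¬r) is F. ✓
f: ◇(q ∧ r ∨ ¬r) is T. ✗
— 1 world.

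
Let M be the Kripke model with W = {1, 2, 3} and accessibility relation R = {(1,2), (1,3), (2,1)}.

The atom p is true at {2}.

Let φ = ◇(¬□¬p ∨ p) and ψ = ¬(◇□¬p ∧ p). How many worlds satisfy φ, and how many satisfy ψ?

For ◇(¬□¬p ∨ p):
1: successors {2, 3}; ¬□¬p ∨ p there: 2:T, 3:F. ✓
2: successors {1}; ¬□¬p ∨ p there: 1:T. ✓
3: no successors, so ◇(¬□¬p ∨ p) fails. ✗
— 2 worlds.
For ¬(◇□¬p ∧ p):
1: ◇□¬p ∧ p is F. ✓
2: ◇□¬p ∧ p is F. ✓
3: ◇□¬p ∧ p is F. ✓
— 3 worlds.

2 and 3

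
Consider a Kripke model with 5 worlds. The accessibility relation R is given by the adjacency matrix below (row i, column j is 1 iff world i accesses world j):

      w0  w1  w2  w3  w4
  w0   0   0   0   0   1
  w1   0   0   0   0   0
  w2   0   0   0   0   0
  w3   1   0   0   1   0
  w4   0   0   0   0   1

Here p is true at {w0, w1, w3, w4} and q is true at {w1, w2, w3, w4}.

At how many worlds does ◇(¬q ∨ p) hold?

3

w0: successors {w4}; ¬q ∨ p there: w4:T. ✓
w1: no successors, so ◇(¬q ∨ p) fails. ✗
w2: no successors, so ◇(¬q ∨ p) fails. ✗
w3: successors {w0, w3}; ¬q ∨ p there: w0:T, w3:T. ✓
w4: successors {w4}; ¬q ∨ p there: w4:T. ✓
Satisfying worlds: {w0, w3, w4}.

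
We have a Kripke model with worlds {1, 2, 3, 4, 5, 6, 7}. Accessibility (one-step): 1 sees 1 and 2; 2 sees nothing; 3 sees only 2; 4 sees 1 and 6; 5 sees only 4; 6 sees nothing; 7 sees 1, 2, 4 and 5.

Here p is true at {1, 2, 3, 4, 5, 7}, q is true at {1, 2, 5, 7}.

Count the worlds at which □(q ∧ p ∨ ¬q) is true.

1: successors {1, 2}; q ∧ p ∨ ¬q there: 1:T, 2:T. ✓
2: no successors, so □(q ∧ p ∨ ¬q) holds vacuously. ✓
3: successors {2}; q ∧ p ∨ ¬q there: 2:T. ✓
4: successors {1, 6}; q ∧ p ∨ ¬q there: 1:T, 6:T. ✓
5: successors {4}; q ∧ p ∨ ¬q there: 4:T. ✓
6: no successors, so □(q ∧ p ∨ ¬q) holds vacuously. ✓
7: successors {1, 2, 4, 5}; q ∧ p ∨ ¬q there: 1:T, 2:T, 4:T, 5:T. ✓
Satisfying worlds: {1, 2, 3, 4, 5, 6, 7}.

7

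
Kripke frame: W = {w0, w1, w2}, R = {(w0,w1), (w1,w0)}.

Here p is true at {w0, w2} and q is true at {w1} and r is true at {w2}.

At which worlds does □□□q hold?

w0: successors {w1}; □□q there: w1:T. ✓
w1: successors {w0}; □□q there: w0:F. ✗
w2: no successors, so □□□q holds vacuously. ✓

{w0, w2}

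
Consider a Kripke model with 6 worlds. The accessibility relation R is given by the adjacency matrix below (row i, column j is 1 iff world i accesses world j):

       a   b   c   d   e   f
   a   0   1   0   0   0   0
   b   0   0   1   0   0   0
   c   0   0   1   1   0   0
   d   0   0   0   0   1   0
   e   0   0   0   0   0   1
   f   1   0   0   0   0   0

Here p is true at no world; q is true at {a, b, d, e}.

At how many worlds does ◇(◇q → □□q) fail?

a: successors {b}; ◇q → □□q there: b:T. ✓
b: successors {c}; ◇q → □□q there: c:F. ✗
c: successors {c, d}; ◇q → □□q there: c:F, d:F. ✗
d: successors {e}; ◇q → □□q there: e:T. ✓
e: successors {f}; ◇q → □□q there: f:T. ✓
f: successors {a}; ◇q → □□q there: a:F. ✗
Satisfying worlds: {a, d, e}.
So ◇(◇q → □□q) fails at the other 3 worlds.

3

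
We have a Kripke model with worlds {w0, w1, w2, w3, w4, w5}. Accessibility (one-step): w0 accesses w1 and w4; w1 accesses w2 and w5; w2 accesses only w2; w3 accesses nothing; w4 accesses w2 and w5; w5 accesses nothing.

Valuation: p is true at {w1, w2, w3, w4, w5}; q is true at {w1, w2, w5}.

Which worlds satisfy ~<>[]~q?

{w0, w2, w3, w5}

w0: <>[]~q is F. ✓
w1: <>[]~q is T. ✗
w2: <>[]~q is F. ✓
w3: <>[]~q is F. ✓
w4: <>[]~q is T. ✗
w5: <>[]~q is F. ✓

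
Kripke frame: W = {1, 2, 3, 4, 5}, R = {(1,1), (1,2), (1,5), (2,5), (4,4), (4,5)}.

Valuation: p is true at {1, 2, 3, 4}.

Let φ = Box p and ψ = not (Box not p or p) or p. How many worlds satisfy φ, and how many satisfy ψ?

2 and 4

For Box p:
1: successors {1, 2, 5}; p there: 1:T, 2:T, 5:F. ✗
2: successors {5}; p there: 5:F. ✗
3: no successors, so Box p holds vacuously. ✓
4: successors {4, 5}; p there: 4:T, 5:F. ✗
5: no successors, so Box p holds vacuously. ✓
— 2 worlds.
For not (Box not p or p) or p:
1: not (Box not p or p) is F, p is T. ✓
2: not (Box not p or p) is F, p is T. ✓
3: not (Box not p or p) is F, p is T. ✓
4: not (Box not p or p) is F, p is T. ✓
5: not (Box not p or p) is F, p is F. ✗
— 4 worlds.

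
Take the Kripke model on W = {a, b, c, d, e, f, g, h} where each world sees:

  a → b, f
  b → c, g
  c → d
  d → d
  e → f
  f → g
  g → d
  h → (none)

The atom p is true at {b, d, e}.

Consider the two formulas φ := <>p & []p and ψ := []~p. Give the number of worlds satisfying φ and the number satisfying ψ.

For <>p & []p:
a: <>p is T, []p is F. ✗
b: <>p is F, []p is F. ✗
c: <>p is T, []p is T. ✓
d: <>p is T, []p is T. ✓
e: <>p is F, []p is F. ✗
f: <>p is F, []p is F. ✗
g: <>p is T, []p is T. ✓
h: <>p is F, []p is T. ✗
— 3 worlds.
For []~p:
a: successors {b, f}; ~p there: b:F, f:T. ✗
b: successors {c, g}; ~p there: c:T, g:T. ✓
c: successors {d}; ~p there: d:F. ✗
d: successors {d}; ~p there: d:F. ✗
e: successors {f}; ~p there: f:T. ✓
f: successors {g}; ~p there: g:T. ✓
g: successors {d}; ~p there: d:F. ✗
h: no successors, so []~p holds vacuously. ✓
— 4 worlds.

3 and 4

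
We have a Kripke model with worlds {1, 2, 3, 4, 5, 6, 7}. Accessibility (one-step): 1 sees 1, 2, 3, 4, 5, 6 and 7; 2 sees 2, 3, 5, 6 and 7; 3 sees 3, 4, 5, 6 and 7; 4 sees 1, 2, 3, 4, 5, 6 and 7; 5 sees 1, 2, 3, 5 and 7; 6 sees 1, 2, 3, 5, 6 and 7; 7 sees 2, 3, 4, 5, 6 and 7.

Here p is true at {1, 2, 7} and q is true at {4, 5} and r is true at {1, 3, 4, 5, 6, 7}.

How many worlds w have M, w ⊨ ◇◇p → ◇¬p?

1: ◇◇p is T, ◇¬p is T. ✓
2: ◇◇p is T, ◇¬p is T. ✓
3: ◇◇p is T, ◇¬p is T. ✓
4: ◇◇p is T, ◇¬p is T. ✓
5: ◇◇p is T, ◇¬p is T. ✓
6: ◇◇p is T, ◇¬p is T. ✓
7: ◇◇p is T, ◇¬p is T. ✓
Satisfying worlds: {1, 2, 3, 4, 5, 6, 7}.

7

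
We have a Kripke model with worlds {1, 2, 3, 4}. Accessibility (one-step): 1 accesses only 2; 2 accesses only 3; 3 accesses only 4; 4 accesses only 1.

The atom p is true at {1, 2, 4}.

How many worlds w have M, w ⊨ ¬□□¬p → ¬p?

1: ¬□□¬p is F, ¬p is F. ✓
2: ¬□□¬p is T, ¬p is F. ✗
3: ¬□□¬p is T, ¬p is T. ✓
4: ¬□□¬p is T, ¬p is F. ✗
Satisfying worlds: {1, 3}.

2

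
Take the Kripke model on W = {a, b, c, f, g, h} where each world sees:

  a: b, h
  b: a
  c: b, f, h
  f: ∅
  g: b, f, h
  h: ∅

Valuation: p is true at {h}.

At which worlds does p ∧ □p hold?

{h}

a: p is F, □p is F. ✗
b: p is F, □p is F. ✗
c: p is F, □p is F. ✗
f: p is F, □p is T. ✗
g: p is F, □p is F. ✗
h: p is T, □p is T. ✓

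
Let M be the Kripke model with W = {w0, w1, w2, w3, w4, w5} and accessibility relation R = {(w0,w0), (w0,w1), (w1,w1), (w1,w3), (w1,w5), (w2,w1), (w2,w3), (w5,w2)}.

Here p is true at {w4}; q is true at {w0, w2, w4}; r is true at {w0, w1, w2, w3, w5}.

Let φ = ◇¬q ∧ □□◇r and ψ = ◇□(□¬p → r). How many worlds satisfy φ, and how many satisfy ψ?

For ◇¬q ∧ □□◇r:
w0: ◇¬q is T, □□◇r is F. ✗
w1: ◇¬q is T, □□◇r is F. ✗
w2: ◇¬q is T, □□◇r is F. ✗
w3: ◇¬q is F, □□◇r is T. ✗
w4: ◇¬q is F, □□◇r is T. ✗
w5: ◇¬q is F, □□◇r is F. ✗
— 0 worlds.
For ◇□(□¬p → r):
w0: successors {w0, w1}; □(□¬p → r) there: w0:T, w1:T. ✓
w1: successors {w1, w3, w5}; □(□¬p → r) there: w1:T, w3:T, w5:T. ✓
w2: successors {w1, w3}; □(□¬p → r) there: w1:T, w3:T. ✓
w3: no successors, so ◇□(□¬p → r) fails. ✗
w4: no successors, so ◇□(□¬p → r) fails. ✗
w5: successors {w2}; □(□¬p → r) there: w2:T. ✓
— 4 worlds.

0 and 4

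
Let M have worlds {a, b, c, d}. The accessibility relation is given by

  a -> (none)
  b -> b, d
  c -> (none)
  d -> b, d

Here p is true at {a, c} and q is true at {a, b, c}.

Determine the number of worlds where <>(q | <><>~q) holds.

2

a: no successors, so <>(q | <><>~q) fails. ✗
b: successors {b, d}; q | <><>~q there: b:T, d:T. ✓
c: no successors, so <>(q | <><>~q) fails. ✗
d: successors {b, d}; q | <><>~q there: b:T, d:T. ✓
Satisfying worlds: {b, d}.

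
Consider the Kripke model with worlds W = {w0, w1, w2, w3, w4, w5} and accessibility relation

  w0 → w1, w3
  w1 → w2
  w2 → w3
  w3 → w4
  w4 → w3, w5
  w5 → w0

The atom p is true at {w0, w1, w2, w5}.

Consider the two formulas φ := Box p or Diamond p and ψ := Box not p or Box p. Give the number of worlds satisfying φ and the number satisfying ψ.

4 and 4

For Box p or Diamond p:
w0: Box p is F, Diamond p is T. ✓
w1: Box p is T, Diamond p is T. ✓
w2: Box p is F, Diamond p is F. ✗
w3: Box p is F, Diamond p is F. ✗
w4: Box p is F, Diamond p is T. ✓
w5: Box p is T, Diamond p is T. ✓
— 4 worlds.
For Box not p or Box p:
w0: Box not p is F, Box p is F. ✗
w1: Box not p is F, Box p is T. ✓
w2: Box not p is T, Box p is F. ✓
w3: Box not p is T, Box p is F. ✓
w4: Box not p is F, Box p is F. ✗
w5: Box not p is F, Box p is T. ✓
— 4 worlds.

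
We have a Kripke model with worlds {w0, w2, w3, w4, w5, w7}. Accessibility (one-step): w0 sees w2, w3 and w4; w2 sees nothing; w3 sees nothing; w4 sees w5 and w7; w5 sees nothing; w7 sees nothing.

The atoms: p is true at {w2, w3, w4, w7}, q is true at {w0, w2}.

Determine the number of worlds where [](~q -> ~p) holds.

4

w0: successors {w2, w3, w4}; ~q -> ~p there: w2:T, w3:F, w4:F. ✗
w2: no successors, so [](~q -> ~p) holds vacuously. ✓
w3: no successors, so [](~q -> ~p) holds vacuously. ✓
w4: successors {w5, w7}; ~q -> ~p there: w5:T, w7:F. ✗
w5: no successors, so [](~q -> ~p) holds vacuously. ✓
w7: no successors, so [](~q -> ~p) holds vacuously. ✓
Satisfying worlds: {w2, w3, w5, w7}.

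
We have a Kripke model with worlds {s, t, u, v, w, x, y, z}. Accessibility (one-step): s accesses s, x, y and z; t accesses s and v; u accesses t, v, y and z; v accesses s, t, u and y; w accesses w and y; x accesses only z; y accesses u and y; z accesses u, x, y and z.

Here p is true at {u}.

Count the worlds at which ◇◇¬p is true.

8

s: successors {s, x, y, z}; ◇¬p there: s:T, x:T, y:T, z:T. ✓
t: successors {s, v}; ◇¬p there: s:T, v:T. ✓
u: successors {t, v, y, z}; ◇¬p there: t:T, v:T, y:T, z:T. ✓
v: successors {s, t, u, y}; ◇¬p there: s:T, t:T, u:T, y:T. ✓
w: successors {w, y}; ◇¬p there: w:T, y:T. ✓
x: successors {z}; ◇¬p there: z:T. ✓
y: successors {u, y}; ◇¬p there: u:T, y:T. ✓
z: successors {u, x, y, z}; ◇¬p there: u:T, x:T, y:T, z:T. ✓
Satisfying worlds: {s, t, u, v, w, x, y, z}.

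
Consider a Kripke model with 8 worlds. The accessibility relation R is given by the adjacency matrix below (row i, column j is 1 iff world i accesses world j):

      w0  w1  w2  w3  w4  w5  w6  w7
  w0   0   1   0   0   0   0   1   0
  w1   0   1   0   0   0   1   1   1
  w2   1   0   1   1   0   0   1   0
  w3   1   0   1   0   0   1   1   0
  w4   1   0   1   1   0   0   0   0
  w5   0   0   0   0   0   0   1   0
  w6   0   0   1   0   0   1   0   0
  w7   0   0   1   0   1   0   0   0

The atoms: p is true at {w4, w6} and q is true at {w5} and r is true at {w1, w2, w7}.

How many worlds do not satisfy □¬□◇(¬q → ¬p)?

w0: successors {w1, w6}; ¬□◇(¬q → ¬p) there: w1:T, w6:T. ✓
w1: successors {w1, w5, w6, w7}; ¬□◇(¬q → ¬p) there: w1:T, w5:F, w6:T, w7:F. ✗
w2: successors {w0, w2, w3, w6}; ¬□◇(¬q → ¬p) there: w0:F, w2:F, w3:T, w6:T. ✗
w3: successors {w0, w2, w5, w6}; ¬□◇(¬q → ¬p) there: w0:F, w2:F, w5:F, w6:T. ✗
w4: successors {w0, w2, w3}; ¬□◇(¬q → ¬p) there: w0:F, w2:F, w3:T. ✗
w5: successors {w6}; ¬□◇(¬q → ¬p) there: w6:T. ✓
w6: successors {w2, w5}; ¬□◇(¬q → ¬p) there: w2:F, w5:F. ✗
w7: successors {w2, w4}; ¬□◇(¬q → ¬p) there: w2:F, w4:F. ✗
Satisfying worlds: {w0, w5}.
So □¬□◇(¬q → ¬p) fails at the other 6 worlds.

6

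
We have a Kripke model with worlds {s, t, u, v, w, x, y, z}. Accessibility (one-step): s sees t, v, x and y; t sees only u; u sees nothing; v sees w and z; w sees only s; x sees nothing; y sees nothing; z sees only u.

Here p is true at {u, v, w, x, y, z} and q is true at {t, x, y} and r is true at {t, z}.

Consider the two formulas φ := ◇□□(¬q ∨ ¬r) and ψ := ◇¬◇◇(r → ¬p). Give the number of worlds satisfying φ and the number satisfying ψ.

5 and 4

For ◇□□(¬q ∨ ¬r):
s: successors {t, v, x, y}; □□(¬q ∨ ¬r) there: t:T, v:T, x:T, y:T. ✓
t: successors {u}; □□(¬q ∨ ¬r) there: u:T. ✓
u: no successors, so ◇□□(¬q ∨ ¬r) fails. ✗
v: successors {w, z}; □□(¬q ∨ ¬r) there: w:F, z:T. ✓
w: successors {s}; □□(¬q ∨ ¬r) there: s:T. ✓
x: no successors, so ◇□□(¬q ∨ ¬r) fails. ✗
y: no successors, so ◇□□(¬q ∨ ¬r) fails. ✗
z: successors {u}; □□(¬q ∨ ¬r) there: u:T. ✓
— 5 worlds.
For ◇¬◇◇(r → ¬p):
s: successors {t, v, x, y}; ¬◇◇(r → ¬p) there: t:T, v:F, x:T, y:T. ✓
t: successors {u}; ¬◇◇(r → ¬p) there: u:T. ✓
u: no successors, so ◇¬◇◇(r → ¬p) fails. ✗
v: successors {w, z}; ¬◇◇(r → ¬p) there: w:F, z:T. ✓
w: successors {s}; ¬◇◇(r → ¬p) there: s:F. ✗
x: no successors, so ◇¬◇◇(r → ¬p) fails. ✗
y: no successors, so ◇¬◇◇(r → ¬p) fails. ✗
z: successors {u}; ¬◇◇(r → ¬p) there: u:T. ✓
— 4 worlds.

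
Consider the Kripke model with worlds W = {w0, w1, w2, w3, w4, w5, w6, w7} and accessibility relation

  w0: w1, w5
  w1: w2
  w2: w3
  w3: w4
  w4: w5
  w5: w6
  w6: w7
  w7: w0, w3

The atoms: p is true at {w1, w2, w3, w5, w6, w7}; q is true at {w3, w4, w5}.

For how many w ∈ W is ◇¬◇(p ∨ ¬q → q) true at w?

3

w0: successors {w1, w5}; ¬◇(p ∨ ¬q → q) there: w1:T, w5:T. ✓
w1: successors {w2}; ¬◇(p ∨ ¬q → q) there: w2:F. ✗
w2: successors {w3}; ¬◇(p ∨ ¬q → q) there: w3:F. ✗
w3: successors {w4}; ¬◇(p ∨ ¬q → q) there: w4:F. ✗
w4: successors {w5}; ¬◇(p ∨ ¬q → q) there: w5:T. ✓
w5: successors {w6}; ¬◇(p ∨ ¬q → q) there: w6:T. ✓
w6: successors {w7}; ¬◇(p ∨ ¬q → q) there: w7:F. ✗
w7: successors {w0, w3}; ¬◇(p ∨ ¬q → q) there: w0:F, w3:F. ✗
Satisfying worlds: {w0, w4, w5}.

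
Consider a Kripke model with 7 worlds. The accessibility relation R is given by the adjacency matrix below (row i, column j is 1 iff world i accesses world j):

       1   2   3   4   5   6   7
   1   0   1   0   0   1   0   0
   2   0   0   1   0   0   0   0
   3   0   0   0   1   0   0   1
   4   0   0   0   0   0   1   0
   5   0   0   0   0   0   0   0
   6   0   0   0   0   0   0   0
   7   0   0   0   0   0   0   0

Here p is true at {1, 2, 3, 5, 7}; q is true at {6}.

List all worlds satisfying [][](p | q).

1: successors {2, 5}; [](p | q) there: 2:T, 5:T. ✓
2: successors {3}; [](p | q) there: 3:F. ✗
3: successors {4, 7}; [](p | q) there: 4:T, 7:T. ✓
4: successors {6}; [](p | q) there: 6:T. ✓
5: no successors, so [][](p | q) holds vacuously. ✓
6: no successors, so [][](p | q) holds vacuously. ✓
7: no successors, so [][](p | q) holds vacuously. ✓

{1, 3, 4, 5, 6, 7}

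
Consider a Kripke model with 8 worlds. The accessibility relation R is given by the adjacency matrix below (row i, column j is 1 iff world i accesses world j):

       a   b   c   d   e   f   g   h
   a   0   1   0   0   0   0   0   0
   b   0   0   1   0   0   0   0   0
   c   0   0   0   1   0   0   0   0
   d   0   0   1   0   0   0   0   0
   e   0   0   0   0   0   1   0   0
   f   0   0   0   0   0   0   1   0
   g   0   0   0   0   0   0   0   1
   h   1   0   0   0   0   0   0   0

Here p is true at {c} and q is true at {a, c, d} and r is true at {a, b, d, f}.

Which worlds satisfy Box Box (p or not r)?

{a, c, e, f}

a: successors {b}; Box (p or not r) there: b:T. ✓
b: successors {c}; Box (p or not r) there: c:F. ✗
c: successors {d}; Box (p or not r) there: d:T. ✓
d: successors {c}; Box (p or not r) there: c:F. ✗
e: successors {f}; Box (p or not r) there: f:T. ✓
f: successors {g}; Box (p or not r) there: g:T. ✓
g: successors {h}; Box (p or not r) there: h:F. ✗
h: successors {a}; Box (p or not r) there: a:F. ✗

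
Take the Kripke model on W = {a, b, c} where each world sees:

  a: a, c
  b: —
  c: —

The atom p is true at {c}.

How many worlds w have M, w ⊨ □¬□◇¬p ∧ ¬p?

a: □¬□◇¬p is F, ¬p is T. ✗
b: □¬□◇¬p is T, ¬p is T. ✓
c: □¬□◇¬p is T, ¬p is F. ✗
Satisfying worlds: {b}.

1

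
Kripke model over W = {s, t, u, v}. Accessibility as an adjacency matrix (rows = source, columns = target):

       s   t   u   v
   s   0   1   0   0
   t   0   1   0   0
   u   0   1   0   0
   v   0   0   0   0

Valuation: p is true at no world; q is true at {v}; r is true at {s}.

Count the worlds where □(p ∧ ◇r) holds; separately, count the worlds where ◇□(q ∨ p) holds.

For □(p ∧ ◇r):
s: successors {t}; p ∧ ◇r there: t:F. ✗
t: successors {t}; p ∧ ◇r there: t:F. ✗
u: successors {t}; p ∧ ◇r there: t:F. ✗
v: no successors, so □(p ∧ ◇r) holds vacuously. ✓
— 1 world.
For ◇□(q ∨ p):
s: successors {t}; □(q ∨ p) there: t:F. ✗
t: successors {t}; □(q ∨ p) there: t:F. ✗
u: successors {t}; □(q ∨ p) there: t:F. ✗
v: no successors, so ◇□(q ∨ p) fails. ✗
— 0 worlds.

1 and 0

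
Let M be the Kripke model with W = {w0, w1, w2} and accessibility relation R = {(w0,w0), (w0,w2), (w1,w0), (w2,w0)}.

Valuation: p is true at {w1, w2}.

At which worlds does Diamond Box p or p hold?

{w1, w2}

w0: Diamond Box p is F, p is F. ✗
w1: Diamond Box p is F, p is T. ✓
w2: Diamond Box p is F, p is T. ✓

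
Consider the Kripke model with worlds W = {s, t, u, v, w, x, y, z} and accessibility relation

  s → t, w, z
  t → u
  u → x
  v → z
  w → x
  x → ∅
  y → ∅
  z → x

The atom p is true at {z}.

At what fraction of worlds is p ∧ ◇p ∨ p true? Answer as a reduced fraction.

1/8

s: p ∧ ◇p is F, p is F. ✗
t: p ∧ ◇p is F, p is F. ✗
u: p ∧ ◇p is F, p is F. ✗
v: p ∧ ◇p is F, p is F. ✗
w: p ∧ ◇p is F, p is F. ✗
x: p ∧ ◇p is F, p is F. ✗
y: p ∧ ◇p is F, p is F. ✗
z: p ∧ ◇p is F, p is T. ✓
That's 1 of 8 worlds, so 1/8.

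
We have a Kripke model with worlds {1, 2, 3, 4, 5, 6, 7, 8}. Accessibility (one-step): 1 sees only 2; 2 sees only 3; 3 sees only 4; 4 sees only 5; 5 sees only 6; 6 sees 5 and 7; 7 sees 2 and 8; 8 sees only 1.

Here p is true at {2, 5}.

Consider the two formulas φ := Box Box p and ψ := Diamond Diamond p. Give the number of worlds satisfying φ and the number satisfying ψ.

For Box Box p:
1: successors {2}; Box p there: 2:F. ✗
2: successors {3}; Box p there: 3:F. ✗
3: successors {4}; Box p there: 4:T. ✓
4: successors {5}; Box p there: 5:F. ✗
5: successors {6}; Box p there: 6:F. ✗
6: successors {5, 7}; Box p there: 5:F, 7:F. ✗
7: successors {2, 8}; Box p there: 2:F, 8:F. ✗
8: successors {1}; Box p there: 1:T. ✓
— 2 worlds.
For Diamond Diamond p:
1: successors {2}; Diamond p there: 2:F. ✗
2: successors {3}; Diamond p there: 3:F. ✗
3: successors {4}; Diamond p there: 4:T. ✓
4: successors {5}; Diamond p there: 5:F. ✗
5: successors {6}; Diamond p there: 6:T. ✓
6: successors {5, 7}; Diamond p there: 5:F, 7:T. ✓
7: successors {2, 8}; Diamond p there: 2:F, 8:F. ✗
8: successors {1}; Diamond p there: 1:T. ✓
— 4 worlds.

2 and 4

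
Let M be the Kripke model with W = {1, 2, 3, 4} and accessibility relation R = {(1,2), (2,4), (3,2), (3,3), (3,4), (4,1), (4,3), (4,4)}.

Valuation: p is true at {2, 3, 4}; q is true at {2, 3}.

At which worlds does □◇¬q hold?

{1, 2, 3}

1: successors {2}; ◇¬q there: 2:T. ✓
2: successors {4}; ◇¬q there: 4:T. ✓
3: successors {2, 3, 4}; ◇¬q there: 2:T, 3:T, 4:T. ✓
4: successors {1, 3, 4}; ◇¬q there: 1:F, 3:T, 4:T. ✗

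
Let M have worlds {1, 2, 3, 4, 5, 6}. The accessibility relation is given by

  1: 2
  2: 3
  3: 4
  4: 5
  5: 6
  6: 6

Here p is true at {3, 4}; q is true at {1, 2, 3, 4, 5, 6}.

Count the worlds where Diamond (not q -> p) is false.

1: successors {2}; not q -> p there: 2:T. ✓
2: successors {3}; not q -> p there: 3:T. ✓
3: successors {4}; not q -> p there: 4:T. ✓
4: successors {5}; not q -> p there: 5:T. ✓
5: successors {6}; not q -> p there: 6:T. ✓
6: successors {6}; not q -> p there: 6:T. ✓
Satisfying worlds: {1, 2, 3, 4, 5, 6}.
So Diamond (not q -> p) fails at the other 0 worlds.

0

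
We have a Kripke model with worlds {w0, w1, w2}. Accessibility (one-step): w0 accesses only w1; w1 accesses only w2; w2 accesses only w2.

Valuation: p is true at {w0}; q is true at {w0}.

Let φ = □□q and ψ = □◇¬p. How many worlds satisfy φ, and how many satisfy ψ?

For □□q:
w0: successors {w1}; □q there: w1:F. ✗
w1: successors {w2}; □q there: w2:F. ✗
w2: successors {w2}; □q there: w2:F. ✗
— 0 worlds.
For □◇¬p:
w0: successors {w1}; ◇¬p there: w1:T. ✓
w1: successors {w2}; ◇¬p there: w2:T. ✓
w2: successors {w2}; ◇¬p there: w2:T. ✓
— 3 worlds.

0 and 3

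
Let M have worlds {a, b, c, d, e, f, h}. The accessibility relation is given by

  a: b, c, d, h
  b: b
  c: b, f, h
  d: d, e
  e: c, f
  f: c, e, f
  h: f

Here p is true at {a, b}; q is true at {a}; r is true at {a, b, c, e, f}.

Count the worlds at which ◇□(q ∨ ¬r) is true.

0

a: successors {b, c, d, h}; □(q ∨ ¬r) there: b:F, c:F, d:F, h:F. ✗
b: successors {b}; □(q ∨ ¬r) there: b:F. ✗
c: successors {b, f, h}; □(q ∨ ¬r) there: b:F, f:F, h:F. ✗
d: successors {d, e}; □(q ∨ ¬r) there: d:F, e:F. ✗
e: successors {c, f}; □(q ∨ ¬r) there: c:F, f:F. ✗
f: successors {c, e, f}; □(q ∨ ¬r) there: c:F, e:F, f:F. ✗
h: successors {f}; □(q ∨ ¬r) there: f:F. ✗
Satisfying worlds: ∅.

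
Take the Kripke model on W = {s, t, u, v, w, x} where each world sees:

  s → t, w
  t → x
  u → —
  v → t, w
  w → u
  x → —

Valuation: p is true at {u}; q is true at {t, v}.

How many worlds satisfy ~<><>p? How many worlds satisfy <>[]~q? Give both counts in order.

For ~<><>p:
s: <><>p is T. ✗
t: <><>p is F. ✓
u: <><>p is F. ✓
v: <><>p is T. ✗
w: <><>p is F. ✓
x: <><>p is F. ✓
— 4 worlds.
For <>[]~q:
s: successors {t, w}; []~q there: t:T, w:T. ✓
t: successors {x}; []~q there: x:T. ✓
u: no successors, so <>[]~q fails. ✗
v: successors {t, w}; []~q there: t:T, w:T. ✓
w: successors {u}; []~q there: u:T. ✓
x: no successors, so <>[]~q fails. ✗
— 4 worlds.

4 and 4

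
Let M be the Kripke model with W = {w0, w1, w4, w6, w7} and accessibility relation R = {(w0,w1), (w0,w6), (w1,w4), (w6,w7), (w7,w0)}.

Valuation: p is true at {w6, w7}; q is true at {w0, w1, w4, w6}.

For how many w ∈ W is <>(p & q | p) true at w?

w0: successors {w1, w6}; p & q | p there: w1:F, w6:T. ✓
w1: successors {w4}; p & q | p there: w4:F. ✗
w4: no successors, so <>(p & q | p) fails. ✗
w6: successors {w7}; p & q | p there: w7:T. ✓
w7: successors {w0}; p & q | p there: w0:F. ✗
Satisfying worlds: {w0, w6}.

2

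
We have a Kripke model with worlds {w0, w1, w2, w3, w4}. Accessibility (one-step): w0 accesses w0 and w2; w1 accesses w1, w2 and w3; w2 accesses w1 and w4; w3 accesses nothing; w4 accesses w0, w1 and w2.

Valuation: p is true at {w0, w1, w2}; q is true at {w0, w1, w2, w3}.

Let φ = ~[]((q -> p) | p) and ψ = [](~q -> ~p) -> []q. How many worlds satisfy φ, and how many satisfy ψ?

For ~[]((q -> p) | p):
w0: []((q -> p) | p) is T. ✗
w1: []((q -> p) | p) is F. ✓
w2: []((q -> p) | p) is T. ✗
w3: []((q -> p) | p) is T. ✗
w4: []((q -> p) | p) is T. ✗
— 1 world.
For [](~q -> ~p) -> []q:
w0: [](~q -> ~p) is T, []q is T. ✓
w1: [](~q -> ~p) is T, []q is T. ✓
w2: [](~q -> ~p) is T, []q is F. ✗
w3: [](~q -> ~p) is T, []q is T. ✓
w4: [](~q -> ~p) is T, []q is T. ✓
— 4 worlds.

1 and 4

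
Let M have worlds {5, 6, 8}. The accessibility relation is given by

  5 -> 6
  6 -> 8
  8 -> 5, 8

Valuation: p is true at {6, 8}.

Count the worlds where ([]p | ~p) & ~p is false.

5: []p | ~p is T, ~p is T. ✓
6: []p | ~p is T, ~p is F. ✗
8: []p | ~p is F, ~p is F. ✗
Satisfying worlds: {5}.
So ([]p | ~p) & ~p fails at the other 2 worlds.

2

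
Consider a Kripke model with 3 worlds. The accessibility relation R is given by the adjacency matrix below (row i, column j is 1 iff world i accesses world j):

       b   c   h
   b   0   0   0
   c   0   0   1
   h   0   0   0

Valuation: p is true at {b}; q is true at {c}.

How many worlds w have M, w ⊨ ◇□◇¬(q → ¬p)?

b: no successors, so ◇□◇¬(q → ¬p) fails. ✗
c: successors {h}; □◇¬(q → ¬p) there: h:T. ✓
h: no successors, so ◇□◇¬(q → ¬p) fails. ✗
Satisfying worlds: {c}.

1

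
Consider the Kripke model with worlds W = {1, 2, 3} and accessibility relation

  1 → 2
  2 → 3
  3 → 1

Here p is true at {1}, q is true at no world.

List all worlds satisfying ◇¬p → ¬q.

1: ◇¬p is T, ¬q is T. ✓
2: ◇¬p is T, ¬q is T. ✓
3: ◇¬p is F, ¬q is T. ✓

{1, 2, 3}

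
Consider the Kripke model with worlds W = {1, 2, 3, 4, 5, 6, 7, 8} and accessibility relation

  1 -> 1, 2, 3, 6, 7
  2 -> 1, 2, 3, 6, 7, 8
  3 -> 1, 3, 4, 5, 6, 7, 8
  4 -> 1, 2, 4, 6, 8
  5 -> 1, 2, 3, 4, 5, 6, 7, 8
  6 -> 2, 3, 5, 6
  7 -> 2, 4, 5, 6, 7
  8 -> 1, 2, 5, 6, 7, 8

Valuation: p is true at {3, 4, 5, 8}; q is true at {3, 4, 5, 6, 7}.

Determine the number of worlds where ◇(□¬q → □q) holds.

1: successors {1, 2, 3, 6, 7}; □¬q → □q there: 1:T, 2:T, 3:T, 6:T, 7:T. ✓
2: successors {1, 2, 3, 6, 7, 8}; □¬q → □q there: 1:T, 2:T, 3:T, 6:T, 7:T, 8:T. ✓
3: successors {1, 3, 4, 5, 6, 7, 8}; □¬q → □q there: 1:T, 3:T, 4:T, 5:T, 6:T, 7:T, 8:T. ✓
4: successors {1, 2, 4, 6, 8}; □¬q → □q there: 1:T, 2:T, 4:T, 6:T, 8:T. ✓
5: successors {1, 2, 3, 4, 5, 6, 7, 8}; □¬q → □q there: 1:T, 2:T, 3:T, 4:T, 5:T, 6:T, 7:T, 8:T. ✓
6: successors {2, 3, 5, 6}; □¬q → □q there: 2:T, 3:T, 5:T, 6:T. ✓
7: successors {2, 4, 5, 6, 7}; □¬q → □q there: 2:T, 4:T, 5:T, 6:T, 7:T. ✓
8: successors {1, 2, 5, 6, 7, 8}; □¬q → □q there: 1:T, 2:T, 5:T, 6:T, 7:T, 8:T. ✓
Satisfying worlds: {1, 2, 3, 4, 5, 6, 7, 8}.

8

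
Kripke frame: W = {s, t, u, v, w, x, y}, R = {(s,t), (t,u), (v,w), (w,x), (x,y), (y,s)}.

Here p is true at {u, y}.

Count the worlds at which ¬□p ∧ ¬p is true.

3

s: ¬□p is T, ¬p is T. ✓
t: ¬□p is F, ¬p is T. ✗
u: ¬□p is F, ¬p is F. ✗
v: ¬□p is T, ¬p is T. ✓
w: ¬□p is T, ¬p is T. ✓
x: ¬□p is F, ¬p is T. ✗
y: ¬□p is T, ¬p is F. ✗
Satisfying worlds: {s, v, w}.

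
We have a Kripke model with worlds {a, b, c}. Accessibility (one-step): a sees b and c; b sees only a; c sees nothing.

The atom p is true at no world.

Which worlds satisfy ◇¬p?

a: successors {b, c}; ¬p there: b:T, c:T. ✓
b: successors {a}; ¬p there: a:T. ✓
c: no successors, so ◇¬p fails. ✗

{a, b}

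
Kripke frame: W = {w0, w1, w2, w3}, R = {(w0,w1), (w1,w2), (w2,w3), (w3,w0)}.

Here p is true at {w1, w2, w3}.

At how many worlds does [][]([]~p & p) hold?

w0: successors {w1}; []([]~p & p) there: w1:F. ✗
w1: successors {w2}; []([]~p & p) there: w2:T. ✓
w2: successors {w3}; []([]~p & p) there: w3:F. ✗
w3: successors {w0}; []([]~p & p) there: w0:F. ✗
Satisfying worlds: {w1}.

1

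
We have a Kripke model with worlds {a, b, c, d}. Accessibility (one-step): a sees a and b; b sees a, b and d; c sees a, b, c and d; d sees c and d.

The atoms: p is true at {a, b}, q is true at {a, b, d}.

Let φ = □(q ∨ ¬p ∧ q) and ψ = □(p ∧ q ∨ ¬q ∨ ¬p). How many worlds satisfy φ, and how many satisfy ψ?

2 and 4

For □(q ∨ ¬p ∧ q):
a: successors {a, b}; q ∨ ¬p ∧ q there: a:T, b:T. ✓
b: successors {a, b, d}; q ∨ ¬p ∧ q there: a:T, b:T, d:T. ✓
c: successors {a, b, c, d}; q ∨ ¬p ∧ q there: a:T, b:T, c:F, d:T. ✗
d: successors {c, d}; q ∨ ¬p ∧ q there: c:F, d:T. ✗
— 2 worlds.
For □(p ∧ q ∨ ¬q ∨ ¬p):
a: successors {a, b}; p ∧ q ∨ ¬q ∨ ¬p there: a:T, b:T. ✓
b: successors {a, b, d}; p ∧ q ∨ ¬q ∨ ¬p there: a:T, b:T, d:T. ✓
c: successors {a, b, c, d}; p ∧ q ∨ ¬q ∨ ¬p there: a:T, b:T, c:T, d:T. ✓
d: successors {c, d}; p ∧ q ∨ ¬q ∨ ¬p there: c:T, d:T. ✓
— 4 worlds.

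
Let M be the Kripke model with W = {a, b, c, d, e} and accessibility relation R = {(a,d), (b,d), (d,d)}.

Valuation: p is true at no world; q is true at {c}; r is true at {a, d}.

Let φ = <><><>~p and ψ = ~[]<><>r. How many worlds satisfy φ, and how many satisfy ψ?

For <><><>~p:
a: successors {d}; <><>~p there: d:T. ✓
b: successors {d}; <><>~p there: d:T. ✓
c: no successors, so <><><>~p fails. ✗
d: successors {d}; <><>~p there: d:T. ✓
e: no successors, so <><><>~p fails. ✗
— 3 worlds.
For ~[]<><>r:
a: []<><>r is T. ✗
b: []<><>r is T. ✗
c: []<><>r is T. ✗
d: []<><>r is T. ✗
e: []<><>r is T. ✗
— 0 worlds.

3 and 0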